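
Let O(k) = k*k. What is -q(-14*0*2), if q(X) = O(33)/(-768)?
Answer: 363/256 ≈ 1.4180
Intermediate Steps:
O(k) = k²
q(X) = -363/256 (q(X) = 33²/(-768) = 1089*(-1/768) = -363/256)
-q(-14*0*2) = -1*(-363/256) = 363/256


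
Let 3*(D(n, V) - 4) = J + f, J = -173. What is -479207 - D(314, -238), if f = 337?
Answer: -1437797/3 ≈ -4.7927e+5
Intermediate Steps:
D(n, V) = 176/3 (D(n, V) = 4 + (-173 + 337)/3 = 4 + (⅓)*164 = 4 + 164/3 = 176/3)
-479207 - D(314, -238) = -479207 - 1*176/3 = -479207 - 176/3 = -1437797/3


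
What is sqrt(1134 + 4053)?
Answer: sqrt(5187) ≈ 72.021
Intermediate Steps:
sqrt(1134 + 4053) = sqrt(5187)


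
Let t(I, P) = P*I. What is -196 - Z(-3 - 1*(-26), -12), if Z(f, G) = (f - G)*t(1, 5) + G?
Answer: -359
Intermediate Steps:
t(I, P) = I*P
Z(f, G) = -4*G + 5*f (Z(f, G) = (f - G)*(1*5) + G = (f - G)*5 + G = (-5*G + 5*f) + G = -4*G + 5*f)
-196 - Z(-3 - 1*(-26), -12) = -196 - (-4*(-12) + 5*(-3 - 1*(-26))) = -196 - (48 + 5*(-3 + 26)) = -196 - (48 + 5*23) = -196 - (48 + 115) = -196 - 1*163 = -196 - 163 = -359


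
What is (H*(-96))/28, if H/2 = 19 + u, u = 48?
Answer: -3216/7 ≈ -459.43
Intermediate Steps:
H = 134 (H = 2*(19 + 48) = 2*67 = 134)
(H*(-96))/28 = (134*(-96))/28 = -12864*1/28 = -3216/7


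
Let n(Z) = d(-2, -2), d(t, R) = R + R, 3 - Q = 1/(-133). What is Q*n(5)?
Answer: -1600/133 ≈ -12.030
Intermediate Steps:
Q = 400/133 (Q = 3 - 1/(-133) = 3 - 1*(-1/133) = 3 + 1/133 = 400/133 ≈ 3.0075)
d(t, R) = 2*R
n(Z) = -4 (n(Z) = 2*(-2) = -4)
Q*n(5) = (400/133)*(-4) = -1600/133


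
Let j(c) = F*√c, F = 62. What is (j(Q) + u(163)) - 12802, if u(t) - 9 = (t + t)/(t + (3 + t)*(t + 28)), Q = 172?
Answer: -407699791/31869 + 124*√43 ≈ -11980.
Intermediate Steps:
j(c) = 62*√c
u(t) = 9 + 2*t/(t + (3 + t)*(28 + t)) (u(t) = 9 + (t + t)/(t + (3 + t)*(t + 28)) = 9 + (2*t)/(t + (3 + t)*(28 + t)) = 9 + 2*t/(t + (3 + t)*(28 + t)))
(j(Q) + u(163)) - 12802 = (62*√172 + (756 + 9*163² + 290*163)/(84 + 163² + 32*163)) - 12802 = (62*(2*√43) + (756 + 9*26569 + 47270)/(84 + 26569 + 5216)) - 12802 = (124*√43 + (756 + 239121 + 47270)/31869) - 12802 = (124*√43 + (1/31869)*287147) - 12802 = (124*√43 + 287147/31869) - 12802 = (287147/31869 + 124*√43) - 12802 = -407699791/31869 + 124*√43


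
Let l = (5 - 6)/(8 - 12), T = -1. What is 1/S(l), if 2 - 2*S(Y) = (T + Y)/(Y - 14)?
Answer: 110/107 ≈ 1.0280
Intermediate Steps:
l = ¼ (l = -1/(-4) = -1*(-¼) = ¼ ≈ 0.25000)
S(Y) = 1 - (-1 + Y)/(2*(-14 + Y)) (S(Y) = 1 - (-1 + Y)/(2*(Y - 14)) = 1 - (-1 + Y)/(2*(-14 + Y)))
1/S(l) = 1/((-27 + ¼)/(2*(-14 + ¼))) = 1/((½)*(-107/4)/(-55/4)) = 1/((½)*(-4/55)*(-107/4)) = 1/(107/110) = 110/107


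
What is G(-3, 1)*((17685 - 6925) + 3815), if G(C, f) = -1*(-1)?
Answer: 14575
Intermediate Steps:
G(C, f) = 1
G(-3, 1)*((17685 - 6925) + 3815) = 1*((17685 - 6925) + 3815) = 1*(10760 + 3815) = 1*14575 = 14575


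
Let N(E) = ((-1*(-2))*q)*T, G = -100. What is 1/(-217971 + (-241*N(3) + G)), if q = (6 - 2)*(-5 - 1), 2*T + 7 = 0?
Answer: -1/258559 ≈ -3.8676e-6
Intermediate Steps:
T = -7/2 (T = -7/2 + (1/2)*0 = -7/2 + 0 = -7/2 ≈ -3.5000)
q = -24 (q = 4*(-6) = -24)
N(E) = 168 (N(E) = (-1*(-2)*(-24))*(-7/2) = (2*(-24))*(-7/2) = -48*(-7/2) = 168)
1/(-217971 + (-241*N(3) + G)) = 1/(-217971 + (-241*168 - 100)) = 1/(-217971 + (-40488 - 100)) = 1/(-217971 - 40588) = 1/(-258559) = -1/258559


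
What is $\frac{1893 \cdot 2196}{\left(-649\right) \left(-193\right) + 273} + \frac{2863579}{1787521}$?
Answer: $\frac{3895119959729}{112193755565} \approx 34.718$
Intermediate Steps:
$\frac{1893 \cdot 2196}{\left(-649\right) \left(-193\right) + 273} + \frac{2863579}{1787521} = \frac{4157028}{125257 + 273} + 2863579 \cdot \frac{1}{1787521} = \frac{4157028}{125530} + \frac{2863579}{1787521} = 4157028 \cdot \frac{1}{125530} + \frac{2863579}{1787521} = \frac{2078514}{62765} + \frac{2863579}{1787521} = \frac{3895119959729}{112193755565}$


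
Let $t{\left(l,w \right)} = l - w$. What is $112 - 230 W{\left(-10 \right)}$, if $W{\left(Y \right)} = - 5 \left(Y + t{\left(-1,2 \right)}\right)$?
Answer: $-14838$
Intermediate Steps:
$W{\left(Y \right)} = 15 - 5 Y$ ($W{\left(Y \right)} = - 5 \left(Y - 3\right) = - 5 \left(-3 + Y\right) = 15 - 5 Y$)
$112 - 230 W{\left(-10 \right)} = 112 - 230 \left(15 - -50\right) = 112 - 230 \left(15 + 50\right) = 112 - 14950 = -14838$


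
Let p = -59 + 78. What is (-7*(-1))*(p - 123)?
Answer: -728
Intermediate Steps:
p = 19
(-7*(-1))*(p - 123) = (-7*(-1))*(19 - 123) = 7*(-104) = -728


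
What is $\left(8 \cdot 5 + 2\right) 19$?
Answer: $798$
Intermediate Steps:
$\left(8 \cdot 5 + 2\right) 19 = \left(40 + 2\right) 19 = 42 \cdot 19 = 798$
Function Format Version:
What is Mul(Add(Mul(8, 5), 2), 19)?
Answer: 798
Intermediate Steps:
Mul(Add(Mul(8, 5), 2), 19) = Mul(Add(40, 2), 19) = Mul(42, 19) = 798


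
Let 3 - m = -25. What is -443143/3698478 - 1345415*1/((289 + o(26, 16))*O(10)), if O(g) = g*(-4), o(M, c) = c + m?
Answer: 18407722643/182458248 ≈ 100.89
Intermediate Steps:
m = 28 (m = 3 - 1*(-25) = 3 + 25 = 28)
o(M, c) = 28 + c (o(M, c) = c + 28 = 28 + c)
O(g) = -4*g
-443143/3698478 - 1345415*1/((289 + o(26, 16))*O(10)) = -443143/3698478 - 1345415*(-1/(40*(289 + (28 + 16)))) = -443143*1/3698478 - 1345415*(-1/(40*(289 + 44))) = -443143/3698478 - 1345415/((-40*333)) = -443143/3698478 - 1345415/(-13320) = -443143/3698478 - 1345415*(-1/13320) = -443143/3698478 + 269083/2664 = 18407722643/182458248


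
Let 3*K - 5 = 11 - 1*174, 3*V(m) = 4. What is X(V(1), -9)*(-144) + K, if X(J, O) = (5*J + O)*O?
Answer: -9230/3 ≈ -3076.7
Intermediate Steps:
V(m) = 4/3 (V(m) = (1/3)*4 = 4/3)
K = -158/3 (K = 5/3 + (11 - 1*174)/3 = 5/3 + (11 - 174)/3 = 5/3 + (1/3)*(-163) = 5/3 - 163/3 = -158/3 ≈ -52.667)
X(J, O) = O*(O + 5*J) (X(J, O) = (O + 5*J)*O = O*(O + 5*J))
X(V(1), -9)*(-144) + K = -9*(-9 + 5*(4/3))*(-144) - 158/3 = -9*(-9 + 20/3)*(-144) - 158/3 = -9*(-7/3)*(-144) - 158/3 = 21*(-144) - 158/3 = -3024 - 158/3 = -9230/3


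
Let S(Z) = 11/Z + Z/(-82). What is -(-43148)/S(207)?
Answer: -732394152/41947 ≈ -17460.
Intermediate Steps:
S(Z) = 11/Z - Z/82 (S(Z) = 11/Z + Z*(-1/82) = 11/Z - Z/82)
-(-43148)/S(207) = -(-43148)/(11/207 - 1/82*207) = -(-43148)/(11*(1/207) - 207/82) = -(-43148)/(11/207 - 207/82) = -(-43148)/(-41947/16974) = -(-43148)*(-16974)/41947 = -1*732394152/41947 = -732394152/41947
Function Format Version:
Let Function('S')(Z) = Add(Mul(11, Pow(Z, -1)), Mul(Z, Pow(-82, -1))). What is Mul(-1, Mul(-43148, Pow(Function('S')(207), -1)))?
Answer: Rational(-732394152, 41947) ≈ -17460.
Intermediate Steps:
Function('S')(Z) = Add(Mul(11, Pow(Z, -1)), Mul(Rational(-1, 82), Z)) (Function('S')(Z) = Add(Mul(11, Pow(Z, -1)), Mul(Z, Rational(-1, 82))) = Add(Mul(11, Pow(Z, -1)), Mul(Rational(-1, 82), Z)))
Mul(-1, Mul(-43148, Pow(Function('S')(207), -1))) = Mul(-1, Mul(-43148, Pow(Add(Mul(11, Pow(207, -1)), Mul(Rational(-1, 82), 207)), -1))) = Mul(-1, Mul(-43148, Pow(Add(Mul(11, Rational(1, 207)), Rational(-207, 82)), -1))) = Mul(-1, Mul(-43148, Pow(Add(Rational(11, 207), Rational(-207, 82)), -1))) = Mul(-1, Mul(-43148, Pow(Rational(-41947, 16974), -1))) = Mul(-1, Mul(-43148, Rational(-16974, 41947))) = Mul(-1, Rational(732394152, 41947)) = Rational(-732394152, 41947)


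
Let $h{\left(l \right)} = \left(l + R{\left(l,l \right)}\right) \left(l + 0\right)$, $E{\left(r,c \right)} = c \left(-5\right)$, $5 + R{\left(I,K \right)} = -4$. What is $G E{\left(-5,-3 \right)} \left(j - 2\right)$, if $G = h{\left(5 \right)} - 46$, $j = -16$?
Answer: $17820$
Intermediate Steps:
$R{\left(I,K \right)} = -9$ ($R{\left(I,K \right)} = -5 - 4 = -9$)
$E{\left(r,c \right)} = - 5 c$
$h{\left(l \right)} = l \left(-9 + l\right)$ ($h{\left(l \right)} = \left(l - 9\right) \left(l + 0\right) = \left(-9 + l\right) l = l \left(-9 + l\right)$)
$G = -66$ ($G = 5 \left(-9 + 5\right) - 46 = 5 \left(-4\right) - 46 = -20 - 46 = -66$)
$G E{\left(-5,-3 \right)} \left(j - 2\right) = - 66 \left(\left(-5\right) \left(-3\right)\right) \left(-16 - 2\right) = \left(-66\right) 15 \left(-16 - 2\right) = \left(-990\right) \left(-18\right) = 17820$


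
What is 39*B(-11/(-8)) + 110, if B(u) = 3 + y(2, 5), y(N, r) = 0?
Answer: 227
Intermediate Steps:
B(u) = 3 (B(u) = 3 + 0 = 3)
39*B(-11/(-8)) + 110 = 39*3 + 110 = 117 + 110 = 227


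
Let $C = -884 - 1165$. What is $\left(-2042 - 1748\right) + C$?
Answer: $-5839$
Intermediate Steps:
$C = -2049$
$\left(-2042 - 1748\right) + C = \left(-2042 - 1748\right) - 2049 = -3790 - 2049 = -5839$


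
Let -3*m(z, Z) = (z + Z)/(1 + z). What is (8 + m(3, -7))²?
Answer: 625/9 ≈ 69.444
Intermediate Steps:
m(z, Z) = -(Z + z)/(3*(1 + z)) (m(z, Z) = -(z + Z)/(3*(1 + z)) = -(Z + z)/(3*(1 + z)))
(8 + m(3, -7))² = (8 + (-1*(-7) - 1*3)/(3*(1 + 3)))² = (8 + (⅓)*(7 - 3)/4)² = (8 + (⅓)*(¼)*4)² = (8 + ⅓)² = (25/3)² = 625/9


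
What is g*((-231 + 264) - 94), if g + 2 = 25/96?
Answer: 10187/96 ≈ 106.11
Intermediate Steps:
g = -167/96 (g = -2 + 25/96 = -167/96 ≈ -1.7396)
g*((-231 + 264) - 94) = -167*((-231 + 264) - 94)/96 = -167*(33 - 94)/96 = -167/96*(-61) = 10187/96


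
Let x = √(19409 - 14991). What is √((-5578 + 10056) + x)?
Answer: √(4478 + 47*√2) ≈ 67.413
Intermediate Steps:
x = 47*√2 (x = √4418 = 47*√2 ≈ 66.468)
√((-5578 + 10056) + x) = √((-5578 + 10056) + 47*√2) = √(4478 + 47*√2)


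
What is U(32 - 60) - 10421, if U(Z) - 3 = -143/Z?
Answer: -291561/28 ≈ -10413.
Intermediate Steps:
U(Z) = 3 - 143/Z
U(32 - 60) - 10421 = (3 - 143/(32 - 60)) - 10421 = (3 - 143/(-28)) - 10421 = (3 - 143*(-1/28)) - 10421 = (3 + 143/28) - 10421 = 227/28 - 10421 = -291561/28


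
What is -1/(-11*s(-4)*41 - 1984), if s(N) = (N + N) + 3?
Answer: -1/271 ≈ -0.0036900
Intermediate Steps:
s(N) = 3 + 2*N (s(N) = 2*N + 3 = 3 + 2*N)
-1/(-11*s(-4)*41 - 1984) = -1/(-11*(3 + 2*(-4))*41 - 1984) = -1/(-11*(3 - 8)*41 - 1984) = -1/(-11*(-5)*41 - 1984) = -1/(55*41 - 1984) = -1/(2255 - 1984) = -1/271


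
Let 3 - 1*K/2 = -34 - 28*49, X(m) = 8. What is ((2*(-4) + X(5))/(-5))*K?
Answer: 0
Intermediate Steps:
K = 2818 (K = 6 - 2*(-34 - 28*49) = 6 - 2*(-34 - 1372) = 6 - 2*(-1406) = 6 + 2812 = 2818)
((2*(-4) + X(5))/(-5))*K = ((2*(-4) + 8)/(-5))*2818 = ((-8 + 8)*(-⅕))*2818 = (0*(-⅕))*2818 = 0*2818 = 0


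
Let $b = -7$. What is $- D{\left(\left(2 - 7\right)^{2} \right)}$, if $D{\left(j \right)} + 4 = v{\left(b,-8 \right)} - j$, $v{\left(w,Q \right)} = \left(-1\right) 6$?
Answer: $35$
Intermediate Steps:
$v{\left(w,Q \right)} = -6$
$D{\left(j \right)} = -10 - j$ ($D{\left(j \right)} = -4 - \left(6 + j\right) = -10 - j$)
$- D{\left(\left(2 - 7\right)^{2} \right)} = - (-10 - \left(2 - 7\right)^{2}) = - (-10 - \left(-5\right)^{2}) = - (-10 - 25) = \left(-1\right) \left(-35\right) = 35$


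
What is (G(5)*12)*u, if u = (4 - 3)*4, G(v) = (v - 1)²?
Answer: 768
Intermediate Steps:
G(v) = (-1 + v)²
u = 4 (u = 1*4 = 4)
(G(5)*12)*u = ((-1 + 5)²*12)*4 = (4²*12)*4 = (16*12)*4 = 192*4 = 768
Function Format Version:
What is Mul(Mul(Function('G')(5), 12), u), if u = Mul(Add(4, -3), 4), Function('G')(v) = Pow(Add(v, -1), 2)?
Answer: 768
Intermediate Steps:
Function('G')(v) = Pow(Add(-1, v), 2)
u = 4 (u = Mul(1, 4) = 4)
Mul(Mul(Function('G')(5), 12), u) = Mul(Mul(Pow(Add(-1, 5), 2), 12), 4) = Mul(Mul(Pow(4, 2), 12), 4) = Mul(Mul(16, 12), 4) = Mul(192, 4) = 768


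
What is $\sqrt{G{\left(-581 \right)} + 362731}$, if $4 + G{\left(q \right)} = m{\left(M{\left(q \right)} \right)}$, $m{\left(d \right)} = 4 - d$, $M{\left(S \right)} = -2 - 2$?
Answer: $\sqrt{362735} \approx 602.27$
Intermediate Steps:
$M{\left(S \right)} = -4$ ($M{\left(S \right)} = -2 - 2 = -4$)
$G{\left(q \right)} = 4$ ($G{\left(q \right)} = -4 + \left(4 - -4\right) = -4 + \left(4 + 4\right) = -4 + 8 = 4$)
$\sqrt{G{\left(-581 \right)} + 362731} = \sqrt{4 + 362731} = \sqrt{362735}$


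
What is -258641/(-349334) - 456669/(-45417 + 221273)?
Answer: -1966317875/1059180688 ≈ -1.8565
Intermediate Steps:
-258641/(-349334) - 456669/(-45417 + 221273) = -258641*(-1/349334) - 456669/175856 = 258641/349334 - 456669*1/175856 = 258641/349334 - 456669/175856 = -1966317875/1059180688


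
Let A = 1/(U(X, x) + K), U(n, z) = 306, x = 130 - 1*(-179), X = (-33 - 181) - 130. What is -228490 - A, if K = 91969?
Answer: -21083914751/92275 ≈ -2.2849e+5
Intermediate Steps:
X = -344 (X = -214 - 130 = -344)
x = 309 (x = 130 + 179 = 309)
A = 1/92275 (A = 1/(306 + 91969) = 1/92275 ≈ 1.0837e-5)
-228490 - A = -228490 - 1*1/92275 = -228490 - 1/92275 = -21083914751/92275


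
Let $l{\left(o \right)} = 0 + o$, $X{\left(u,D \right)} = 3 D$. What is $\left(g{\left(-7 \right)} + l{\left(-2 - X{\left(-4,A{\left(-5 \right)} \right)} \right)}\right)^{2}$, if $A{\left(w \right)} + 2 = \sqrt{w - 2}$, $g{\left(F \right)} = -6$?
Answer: $-59 + 12 i \sqrt{7} \approx -59.0 + 31.749 i$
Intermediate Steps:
$A{\left(w \right)} = -2 + \sqrt{-2 + w}$ ($A{\left(w \right)} = -2 + \sqrt{w - 2} = -2 + \sqrt{-2 + w}$)
$l{\left(o \right)} = o$
$\left(g{\left(-7 \right)} + l{\left(-2 - X{\left(-4,A{\left(-5 \right)} \right)} \right)}\right)^{2} = \left(-6 - \left(2 + 3 \left(-2 + \sqrt{-2 - 5}\right)\right)\right)^{2} = \left(-6 - \left(2 + 3 \left(-2 + \sqrt{-7}\right)\right)\right)^{2} = \left(-6 - \left(2 + 3 \left(-2 + i \sqrt{7}\right)\right)\right)^{2} = \left(-6 - \left(-4 + 3 i \sqrt{7}\right)\right)^{2} = \left(-6 + \left(-2 + \left(6 - 3 i \sqrt{7}\right)\right)\right)^{2} = \left(-6 + \left(4 - 3 i \sqrt{7}\right)\right)^{2} = \left(-2 - 3 i \sqrt{7}\right)^{2}$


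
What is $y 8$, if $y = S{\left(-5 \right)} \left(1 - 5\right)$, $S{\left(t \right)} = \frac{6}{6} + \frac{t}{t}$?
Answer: $-64$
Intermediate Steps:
$S{\left(t \right)} = 2$ ($S{\left(t \right)} = 6 \cdot \frac{1}{6} + 1 = 1 + 1 = 2$)
$y = -8$ ($y = 2 \left(1 - 5\right) = 2 \left(-4\right) = -8$)
$y 8 = \left(-8\right) 8 = -64$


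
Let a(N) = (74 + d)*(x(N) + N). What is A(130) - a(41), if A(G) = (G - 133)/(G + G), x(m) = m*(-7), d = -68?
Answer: 383757/260 ≈ 1476.0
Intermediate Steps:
x(m) = -7*m
A(G) = (-133 + G)/(2*G) (A(G) = (-133 + G)/((2*G)) = (-133 + G)*(1/(2*G)) = (-133 + G)/(2*G))
a(N) = -36*N (a(N) = (74 - 68)*(-7*N + N) = 6*(-6*N) = -36*N)
A(130) - a(41) = (1/2)*(-133 + 130)/130 - (-36)*41 = (1/2)*(1/130)*(-3) - 1*(-1476) = -3/260 + 1476 = 383757/260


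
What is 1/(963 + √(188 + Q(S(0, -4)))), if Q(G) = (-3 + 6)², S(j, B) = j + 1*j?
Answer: 963/927172 - √197/927172 ≈ 0.0010235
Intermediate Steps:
S(j, B) = 2*j (S(j, B) = j + j = 2*j)
Q(G) = 9 (Q(G) = 3² = 9)
1/(963 + √(188 + Q(S(0, -4)))) = 1/(963 + √(188 + 9)) = 1/(963 + √197)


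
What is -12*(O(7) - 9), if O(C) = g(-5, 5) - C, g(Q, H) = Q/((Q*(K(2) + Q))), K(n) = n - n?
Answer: 972/5 ≈ 194.40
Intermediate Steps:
K(n) = 0
g(Q, H) = 1/Q (g(Q, H) = Q/((Q*(0 + Q))) = Q/((Q*Q)) = Q/(Q²) = Q/Q² = 1/Q)
O(C) = -⅕ - C (O(C) = 1/(-5) - C = -⅕ - C)
-12*(O(7) - 9) = -12*((-⅕ - 1*7) - 9) = -12*((-⅕ - 7) - 9) = -12*(-36/5 - 9) = -12*(-81/5) = 972/5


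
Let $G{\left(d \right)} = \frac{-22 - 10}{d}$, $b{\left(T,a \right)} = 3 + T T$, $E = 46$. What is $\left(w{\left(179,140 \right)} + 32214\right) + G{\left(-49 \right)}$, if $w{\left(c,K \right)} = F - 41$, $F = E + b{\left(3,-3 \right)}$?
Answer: $\frac{1579351}{49} \approx 32232.0$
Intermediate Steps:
$b{\left(T,a \right)} = 3 + T^{2}$
$F = 58$ ($F = 46 + \left(3 + 3^{2}\right) = 46 + \left(3 + 9\right) = 46 + 12 = 58$)
$G{\left(d \right)} = - \frac{32}{d}$
$w{\left(c,K \right)} = 17$ ($w{\left(c,K \right)} = 58 - 41 = 17$)
$\left(w{\left(179,140 \right)} + 32214\right) + G{\left(-49 \right)} = \left(17 + 32214\right) - \frac{32}{-49} = 32231 - - \frac{32}{49} = 32231 + \frac{32}{49} = \frac{1579351}{49}$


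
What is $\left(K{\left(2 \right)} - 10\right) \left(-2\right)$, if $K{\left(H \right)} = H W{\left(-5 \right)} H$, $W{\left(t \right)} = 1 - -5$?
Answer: $-28$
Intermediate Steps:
$W{\left(t \right)} = 6$ ($W{\left(t \right)} = 1 + 5 = 6$)
$K{\left(H \right)} = 6 H^{2}$ ($K{\left(H \right)} = H 6 H = 6 H H = 6 H^{2}$)
$\left(K{\left(2 \right)} - 10\right) \left(-2\right) = \left(6 \cdot 2^{2} - 10\right) \left(-2\right) = \left(6 \cdot 4 - 10\right) \left(-2\right) = \left(24 - 10\right) \left(-2\right) = 14 \left(-2\right) = -28$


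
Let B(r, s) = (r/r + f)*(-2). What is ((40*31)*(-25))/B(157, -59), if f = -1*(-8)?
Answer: 15500/9 ≈ 1722.2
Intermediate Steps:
f = 8
B(r, s) = -18 (B(r, s) = (r/r + 8)*(-2) = (1 + 8)*(-2) = 9*(-2) = -18)
((40*31)*(-25))/B(157, -59) = ((40*31)*(-25))/(-18) = (1240*(-25))*(-1/18) = -31000*(-1/18) = 15500/9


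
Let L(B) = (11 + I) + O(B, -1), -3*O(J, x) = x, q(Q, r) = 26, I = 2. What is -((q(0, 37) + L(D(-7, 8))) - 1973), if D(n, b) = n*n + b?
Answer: 5801/3 ≈ 1933.7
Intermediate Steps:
O(J, x) = -x/3
D(n, b) = b + n² (D(n, b) = n² + b = b + n²)
L(B) = 40/3 (L(B) = (11 + 2) - ⅓*(-1) = 13 + ⅓ = 40/3)
-((q(0, 37) + L(D(-7, 8))) - 1973) = -((26 + 40/3) - 1973) = -(118/3 - 1973) = -1*(-5801/3) = 5801/3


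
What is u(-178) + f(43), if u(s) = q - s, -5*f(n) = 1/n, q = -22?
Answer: 33539/215 ≈ 156.00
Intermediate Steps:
f(n) = -1/(5*n)
u(s) = -22 - s
u(-178) + f(43) = (-22 - 1*(-178)) - ⅕/43 = (-22 + 178) - ⅕*1/43 = 156 - 1/215 = 33539/215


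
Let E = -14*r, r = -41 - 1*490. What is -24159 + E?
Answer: -16725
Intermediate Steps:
r = -531 (r = -41 - 490 = -531)
E = 7434 (E = -14*(-531) = -1*(-7434) = 7434)
-24159 + E = -24159 + 7434 = -16725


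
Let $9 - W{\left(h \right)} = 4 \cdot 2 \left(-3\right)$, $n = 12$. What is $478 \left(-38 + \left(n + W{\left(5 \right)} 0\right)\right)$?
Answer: $-12428$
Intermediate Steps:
$W{\left(h \right)} = 33$ ($W{\left(h \right)} = 9 - 4 \cdot 2 \left(-3\right) = 9 - 8 \left(-3\right) = 9 - -24 = 9 + 24 = 33$)
$478 \left(-38 + \left(n + W{\left(5 \right)} 0\right)\right) = 478 \left(-38 + \left(12 + 33 \cdot 0\right)\right) = 478 \left(-38 + \left(12 + 0\right)\right) = 478 \left(-38 + 12\right) = 478 \left(-26\right) = -12428$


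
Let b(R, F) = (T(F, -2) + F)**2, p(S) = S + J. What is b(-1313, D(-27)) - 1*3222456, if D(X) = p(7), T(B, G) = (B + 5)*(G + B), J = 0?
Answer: -3217967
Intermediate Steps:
T(B, G) = (5 + B)*(B + G)
p(S) = S (p(S) = S + 0 = S)
D(X) = 7
b(R, F) = (-10 + F**2 + 4*F)**2 (b(R, F) = ((F**2 + 5*F + 5*(-2) + F*(-2)) + F)**2 = ((F**2 + 5*F - 10 - 2*F) + F)**2 = ((-10 + F**2 + 3*F) + F)**2 = (-10 + F**2 + 4*F)**2)
b(-1313, D(-27)) - 1*3222456 = (-10 + 7**2 + 4*7)**2 - 1*3222456 = (-10 + 49 + 28)**2 - 3222456 = 67**2 - 3222456 = 4489 - 3222456 = -3217967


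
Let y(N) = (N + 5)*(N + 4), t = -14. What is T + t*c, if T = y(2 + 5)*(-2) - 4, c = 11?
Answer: -422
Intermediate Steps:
y(N) = (4 + N)*(5 + N) (y(N) = (5 + N)*(4 + N) = (4 + N)*(5 + N))
T = -268 (T = (20 + (2 + 5)² + 9*(2 + 5))*(-2) - 4 = (20 + 7² + 9*7)*(-2) - 4 = (20 + 49 + 63)*(-2) - 4 = 132*(-2) - 4 = -264 - 4 = -268)
T + t*c = -268 - 14*11 = -268 - 154 = -422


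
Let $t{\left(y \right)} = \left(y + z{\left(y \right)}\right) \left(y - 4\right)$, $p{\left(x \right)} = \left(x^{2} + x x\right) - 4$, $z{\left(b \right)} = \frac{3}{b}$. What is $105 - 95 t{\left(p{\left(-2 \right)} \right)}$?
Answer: $105$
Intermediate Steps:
$p{\left(x \right)} = -4 + 2 x^{2}$ ($p{\left(x \right)} = \left(x^{2} + x^{2}\right) - 4 = 2 x^{2} - 4 = -4 + 2 x^{2}$)
$t{\left(y \right)} = \left(-4 + y\right) \left(y + \frac{3}{y}\right)$ ($t{\left(y \right)} = \left(y + \frac{3}{y}\right) \left(y - 4\right) = \left(y + \frac{3}{y}\right) \left(-4 + y\right) = \left(-4 + y\right) \left(y + \frac{3}{y}\right)$)
$105 - 95 t{\left(p{\left(-2 \right)} \right)} = 105 - 95 \left(3 + \left(-4 + 2 \left(-2\right)^{2}\right)^{2} - \frac{12}{-4 + 2 \left(-2\right)^{2}} - 4 \left(-4 + 2 \left(-2\right)^{2}\right)\right) = 105 - 95 \left(3 + \left(-4 + 2 \cdot 4\right)^{2} - \frac{12}{-4 + 2 \cdot 4} - 4 \left(-4 + 2 \cdot 4\right)\right) = 105 - 95 \left(3 + \left(-4 + 8\right)^{2} - \frac{12}{-4 + 8} - 4 \left(-4 + 8\right)\right) = 105 - 95 \left(3 + 4^{2} - \frac{12}{4} - 16\right) = 105 - 95 \left(3 + 16 - 3 - 16\right) = 105 - 0 = 105 + 0 = 105$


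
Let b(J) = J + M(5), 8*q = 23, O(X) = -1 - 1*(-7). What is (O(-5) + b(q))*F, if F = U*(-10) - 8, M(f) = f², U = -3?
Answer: 2981/4 ≈ 745.25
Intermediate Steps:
O(X) = 6 (O(X) = -1 + 7 = 6)
q = 23/8 (q = (⅛)*23 = 23/8 ≈ 2.8750)
F = 22 (F = -3*(-10) - 8 = 30 - 8 = 22)
b(J) = 25 + J (b(J) = J + 5² = J + 25 = 25 + J)
(O(-5) + b(q))*F = (6 + (25 + 23/8))*22 = (6 + 223/8)*22 = (271/8)*22 = 2981/4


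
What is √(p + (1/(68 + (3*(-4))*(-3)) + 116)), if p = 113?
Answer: √619242/52 ≈ 15.133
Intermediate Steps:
√(p + (1/(68 + (3*(-4))*(-3)) + 116)) = √(113 + (1/(68 + (3*(-4))*(-3)) + 116)) = √(113 + (1/(68 - 12*(-3)) + 116)) = √(113 + (1/(68 + 36) + 116)) = √(113 + (1/104 + 116)) = √(113 + 12065/104) = √(23817/104) = √619242/52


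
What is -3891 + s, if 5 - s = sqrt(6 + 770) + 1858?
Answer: -5744 - 2*sqrt(194) ≈ -5771.9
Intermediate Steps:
s = -1853 - 2*sqrt(194) (s = 5 - (sqrt(6 + 770) + 1858) = 5 - (sqrt(776) + 1858) = 5 - (2*sqrt(194) + 1858) = 5 - (1858 + 2*sqrt(194)) = 5 + (-1858 - 2*sqrt(194)) = -1853 - 2*sqrt(194) ≈ -1880.9)
-3891 + s = -3891 + (-1853 - 2*sqrt(194)) = -5744 - 2*sqrt(194)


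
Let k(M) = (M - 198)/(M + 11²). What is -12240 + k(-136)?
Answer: -183266/15 ≈ -12218.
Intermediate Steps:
k(M) = (-198 + M)/(121 + M) (k(M) = (-198 + M)/(M + 121) = (-198 + M)/(121 + M))
-12240 + k(-136) = -12240 + (-198 - 136)/(121 - 136) = -12240 - 334/(-15) = -12240 - 1/15*(-334) = -12240 + 334/15 = -183266/15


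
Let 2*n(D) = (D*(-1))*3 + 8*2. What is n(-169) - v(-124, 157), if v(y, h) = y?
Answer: 771/2 ≈ 385.50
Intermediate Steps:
n(D) = 8 - 3*D/2 (n(D) = ((D*(-1))*3 + 8*2)/2 = (-D*3 + 16)/2 = (-3*D + 16)/2 = (16 - 3*D)/2 = 8 - 3*D/2)
n(-169) - v(-124, 157) = (8 - 3/2*(-169)) - 1*(-124) = (8 + 507/2) + 124 = 523/2 + 124 = 771/2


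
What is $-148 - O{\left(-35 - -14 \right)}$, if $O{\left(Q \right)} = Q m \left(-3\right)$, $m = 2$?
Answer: $-274$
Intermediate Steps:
$O{\left(Q \right)} = - 6 Q$ ($O{\left(Q \right)} = Q 2 \left(-3\right) = 2 Q \left(-3\right) = - 6 Q$)
$-148 - O{\left(-35 - -14 \right)} = -148 - - 6 \left(-35 - -14\right) = -148 - - 6 \left(-35 + 14\right) = -148 - \left(-6\right) \left(-21\right) = -148 - 126 = -274$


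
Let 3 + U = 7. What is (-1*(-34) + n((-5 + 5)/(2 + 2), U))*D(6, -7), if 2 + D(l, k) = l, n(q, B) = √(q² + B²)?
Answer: 152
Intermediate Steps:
U = 4 (U = -3 + 7 = 4)
n(q, B) = √(B² + q²)
D(l, k) = -2 + l
(-1*(-34) + n((-5 + 5)/(2 + 2), U))*D(6, -7) = (-1*(-34) + √(4² + ((-5 + 5)/(2 + 2))²))*(-2 + 6) = (34 + √(16 + (0/4)²))*4 = (34 + √(16 + (0*(¼))²))*4 = (34 + √(16 + 0²))*4 = (34 + √(16 + 0))*4 = (34 + √16)*4 = (34 + 4)*4 = 38*4 = 152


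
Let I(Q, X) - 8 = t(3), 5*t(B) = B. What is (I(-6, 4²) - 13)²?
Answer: 484/25 ≈ 19.360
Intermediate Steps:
t(B) = B/5
I(Q, X) = 43/5 (I(Q, X) = 8 + (⅕)*3 = 8 + ⅗ = 43/5)
(I(-6, 4²) - 13)² = (43/5 - 13)² = (-22/5)² = 484/25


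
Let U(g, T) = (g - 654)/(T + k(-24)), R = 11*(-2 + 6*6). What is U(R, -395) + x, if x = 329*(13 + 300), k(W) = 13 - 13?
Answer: 8135239/79 ≈ 1.0298e+5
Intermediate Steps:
k(W) = 0
R = 374 (R = 11*(-2 + 36) = 11*34 = 374)
U(g, T) = (-654 + g)/T (U(g, T) = (g - 654)/(T + 0) = (-654 + g)/T)
x = 102977 (x = 329*313 = 102977)
U(R, -395) + x = (-654 + 374)/(-395) + 102977 = -1/395*(-280) + 102977 = 56/79 + 102977 = 8135239/79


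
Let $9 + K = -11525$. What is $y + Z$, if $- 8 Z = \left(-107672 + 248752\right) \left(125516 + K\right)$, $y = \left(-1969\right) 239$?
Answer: $-2010543161$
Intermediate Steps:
$K = -11534$ ($K = -9 - 11525 = -11534$)
$y = -470591$
$Z = -2010072570$ ($Z = - \frac{\left(-107672 + 248752\right) \left(125516 - 11534\right)}{8} = - \frac{141080 \cdot 113982}{8} = \left(- \frac{1}{8}\right) 16080580560 = -2010072570$)
$y + Z = -470591 - 2010072570 = -2010543161$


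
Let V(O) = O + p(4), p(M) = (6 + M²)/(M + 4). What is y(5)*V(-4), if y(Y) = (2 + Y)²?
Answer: -245/4 ≈ -61.250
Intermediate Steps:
p(M) = (6 + M²)/(4 + M)
V(O) = 11/4 + O (V(O) = O + (6 + 4²)/(4 + 4) = O + (6 + 16)/8 = O + (⅛)*22 = O + 11/4 = 11/4 + O)
y(5)*V(-4) = (2 + 5)²*(11/4 - 4) = 7²*(-5/4) = 49*(-5/4) = -245/4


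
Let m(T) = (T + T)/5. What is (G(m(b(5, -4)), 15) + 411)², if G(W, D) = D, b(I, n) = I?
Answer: 181476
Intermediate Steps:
m(T) = 2*T/5 (m(T) = (2*T)*(⅕) = 2*T/5)
(G(m(b(5, -4)), 15) + 411)² = (15 + 411)² = 426² = 181476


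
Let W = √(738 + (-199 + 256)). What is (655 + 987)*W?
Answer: 1642*√795 ≈ 46297.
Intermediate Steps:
W = √795 (W = √(738 + 57) = √795 ≈ 28.196)
(655 + 987)*W = (655 + 987)*√795 = 1642*√795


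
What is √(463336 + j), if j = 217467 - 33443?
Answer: 136*√35 ≈ 804.59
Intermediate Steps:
j = 184024
√(463336 + j) = √(463336 + 184024) = √647360 = 136*√35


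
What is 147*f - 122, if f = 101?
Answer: 14725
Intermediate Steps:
147*f - 122 = 147*101 - 122 = 14847 - 122 = 14725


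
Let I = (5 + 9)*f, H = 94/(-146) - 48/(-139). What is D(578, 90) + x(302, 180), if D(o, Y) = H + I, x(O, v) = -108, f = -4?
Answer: -1667137/10147 ≈ -164.30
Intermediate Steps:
H = -3029/10147 (H = 94*(-1/146) - 48*(-1/139) = -47/73 + 48/139 = -3029/10147 ≈ -0.29851)
I = -56 (I = (5 + 9)*(-4) = 14*(-4) = -56)
D(o, Y) = -571261/10147 (D(o, Y) = -3029/10147 - 56 = -571261/10147)
D(578, 90) + x(302, 180) = -571261/10147 - 108 = -1667137/10147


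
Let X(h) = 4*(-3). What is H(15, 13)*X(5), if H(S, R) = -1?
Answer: 12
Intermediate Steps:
X(h) = -12
H(15, 13)*X(5) = -1*(-12) = 12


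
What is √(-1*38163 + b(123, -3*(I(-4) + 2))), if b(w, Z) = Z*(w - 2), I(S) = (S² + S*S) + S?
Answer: I*√49053 ≈ 221.48*I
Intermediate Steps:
I(S) = S + 2*S² (I(S) = (S² + S²) + S = 2*S² + S = S + 2*S²)
b(w, Z) = Z*(-2 + w)
√(-1*38163 + b(123, -3*(I(-4) + 2))) = √(-1*38163 + (-3*(-4*(1 + 2*(-4)) + 2))*(-2 + 123)) = √(-38163 - 3*(-4*(1 - 8) + 2)*121) = √(-38163 - 3*(-4*(-7) + 2)*121) = √(-38163 - 3*(28 + 2)*121) = √(-38163 - 3*30*121) = √(-38163 - 90*121) = √(-38163 - 10890) = √(-49053) = I*√49053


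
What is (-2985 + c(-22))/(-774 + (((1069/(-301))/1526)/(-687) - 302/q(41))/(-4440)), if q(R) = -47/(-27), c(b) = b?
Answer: 39602446695658224/10193131463025187 ≈ 3.8852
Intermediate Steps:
q(R) = 47/27 (q(R) = -47*(-1/27) = 47/27)
(-2985 + c(-22))/(-774 + (((1069/(-301))/1526)/(-687) - 302/q(41))/(-4440)) = (-2985 - 22)/(-774 + (((1069/(-301))/1526)/(-687) - 302/47/27)/(-4440)) = -3007/(-774 + (((1069*(-1/301))*(1/1526))*(-1/687) - 302*27/47)*(-1/4440)) = -3007/(-774 + (-1069/301*1/1526*(-1/687) - 8154/47)*(-1/4440)) = -3007/(-774 + (-1069/459326*(-1/687) - 8154/47)*(-1/4440)) = -3007/(-774 + (1069/315556962 - 8154/47)*(-1/4440)) = -3007/(-774 - 2573051417905/14831177214*(-1/4440)) = -3007/(-774 + 514610283581/13170085366032) = -3007/(-10193131463025187/13170085366032) = -3007*(-13170085366032/10193131463025187) = 39602446695658224/10193131463025187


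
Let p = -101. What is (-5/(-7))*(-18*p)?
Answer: 9090/7 ≈ 1298.6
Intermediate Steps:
(-5/(-7))*(-18*p) = (-5/(-7))*(-18*(-101)) = -5*(-⅐)*1818 = (5/7)*1818 = 9090/7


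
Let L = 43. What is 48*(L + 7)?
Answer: 2400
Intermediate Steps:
48*(L + 7) = 48*(43 + 7) = 48*50 = 2400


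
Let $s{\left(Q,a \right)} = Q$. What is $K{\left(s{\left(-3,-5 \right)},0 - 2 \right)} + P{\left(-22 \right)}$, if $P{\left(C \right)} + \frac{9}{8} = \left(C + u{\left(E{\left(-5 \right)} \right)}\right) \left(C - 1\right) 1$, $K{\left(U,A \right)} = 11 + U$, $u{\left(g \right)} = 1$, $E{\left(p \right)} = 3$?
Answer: $\frac{3919}{8} \approx 489.88$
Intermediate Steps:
$P{\left(C \right)} = - \frac{9}{8} + \left(1 + C\right) \left(-1 + C\right)$ ($P{\left(C \right)} = - \frac{9}{8} + \left(C + 1\right) \left(C - 1\right) 1 = - \frac{9}{8} + \left(1 + C\right) \left(-1 + C\right) 1 = - \frac{9}{8} + \left(1 + C\right) \left(-1 + C\right)$)
$K{\left(s{\left(-3,-5 \right)},0 - 2 \right)} + P{\left(-22 \right)} = \left(11 - 3\right) - \left(\frac{17}{8} - \left(-22\right)^{2}\right) = 8 + \left(- \frac{17}{8} + 484\right) = 8 + \frac{3855}{8} = \frac{3919}{8}$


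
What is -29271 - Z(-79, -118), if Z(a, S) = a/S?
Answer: -3454057/118 ≈ -29272.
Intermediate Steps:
-29271 - Z(-79, -118) = -29271 - (-79)/(-118) = -29271 - (-79)*(-1)/118 = -29271 - 1*79/118 = -29271 - 79/118 = -3454057/118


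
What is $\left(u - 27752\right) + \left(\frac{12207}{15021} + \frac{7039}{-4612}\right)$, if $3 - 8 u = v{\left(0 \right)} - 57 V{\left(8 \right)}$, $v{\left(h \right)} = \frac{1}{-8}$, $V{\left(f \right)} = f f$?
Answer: $- \frac{10085351066969}{369476544} \approx -27296.0$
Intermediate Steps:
$V{\left(f \right)} = f^{2}$
$v{\left(h \right)} = - \frac{1}{8}$
$u = \frac{29209}{64}$ ($u = \frac{3}{8} - \frac{- \frac{1}{8} - 57 \cdot 8^{2}}{8} = \frac{3}{8} - \frac{- \frac{1}{8} - 3648}{8} = \frac{3}{8} - - \frac{29185}{64} = \frac{3}{8} + \frac{29185}{64} = \frac{29209}{64} \approx 456.39$)
$\left(u - 27752\right) + \left(\frac{12207}{15021} + \frac{7039}{-4612}\right) = \left(\frac{29209}{64} - 27752\right) + \left(\frac{12207}{15021} + \frac{7039}{-4612}\right) = - \frac{1746919}{64} + \left(12207 \cdot \frac{1}{15021} + 7039 \left(- \frac{1}{4612}\right)\right) = - \frac{1746919}{64} + \left(\frac{4069}{5007} - \frac{7039}{4612}\right) = - \frac{1746919}{64} - \frac{16478045}{23092284} = - \frac{10085351066969}{369476544}$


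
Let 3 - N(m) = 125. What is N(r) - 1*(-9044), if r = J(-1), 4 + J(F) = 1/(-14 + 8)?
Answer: 8922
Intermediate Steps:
J(F) = -25/6 (J(F) = -4 + 1/(-14 + 8) = -4 + 1/(-6) = -4 - 1/6 = -25/6)
r = -25/6 ≈ -4.1667
N(m) = -122 (N(m) = 3 - 1*125 = 3 - 125 = -122)
N(r) - 1*(-9044) = -122 - 1*(-9044) = -122 + 9044 = 8922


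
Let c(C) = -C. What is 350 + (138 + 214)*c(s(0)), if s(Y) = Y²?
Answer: 350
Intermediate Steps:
350 + (138 + 214)*c(s(0)) = 350 + (138 + 214)*(-1*0²) = 350 + 352*(-1*0) = 350 + 352*0 = 350 + 0 = 350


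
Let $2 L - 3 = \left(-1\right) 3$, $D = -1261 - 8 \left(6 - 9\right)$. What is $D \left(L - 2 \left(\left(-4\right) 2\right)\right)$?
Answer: $-19792$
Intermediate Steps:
$D = -1237$ ($D = -1261 - 8 \left(-3\right) = -1261 - -24 = -1261 + 24 = -1237$)
$L = 0$ ($L = \frac{3}{2} + \frac{\left(-1\right) 3}{2} = \frac{3}{2} + \frac{1}{2} \left(-3\right) = \frac{3}{2} - \frac{3}{2} = 0$)
$D \left(L - 2 \left(\left(-4\right) 2\right)\right) = - 1237 \left(0 - 2 \left(\left(-4\right) 2\right)\right) = - 1237 \left(0 - -16\right) = - 1237 \left(0 + 16\right) = \left(-1237\right) 16 = -19792$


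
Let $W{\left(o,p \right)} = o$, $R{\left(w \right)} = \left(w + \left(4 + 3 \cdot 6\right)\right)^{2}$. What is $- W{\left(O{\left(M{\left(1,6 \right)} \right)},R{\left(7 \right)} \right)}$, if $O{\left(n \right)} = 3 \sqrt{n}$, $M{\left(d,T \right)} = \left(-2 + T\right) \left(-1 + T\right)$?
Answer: $- 6 \sqrt{5} \approx -13.416$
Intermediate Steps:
$M{\left(d,T \right)} = \left(-1 + T\right) \left(-2 + T\right)$
$R{\left(w \right)} = \left(22 + w\right)^{2}$ ($R{\left(w \right)} = \left(w + \left(4 + 18\right)\right)^{2} = \left(w + 22\right)^{2} = \left(22 + w\right)^{2}$)
$- W{\left(O{\left(M{\left(1,6 \right)} \right)},R{\left(7 \right)} \right)} = - 3 \sqrt{2 + 6^{2} - 18} = - 3 \sqrt{2 + 36 - 18} = - 3 \sqrt{20} = - 3 \cdot 2 \sqrt{5} = - 6 \sqrt{5}$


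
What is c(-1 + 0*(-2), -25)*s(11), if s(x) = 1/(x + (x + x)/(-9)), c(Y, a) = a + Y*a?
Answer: 0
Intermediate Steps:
s(x) = 9/(7*x) (s(x) = 1/(x - 2*x/9) = 1/(7*x/9) = 9/(7*x))
c(-1 + 0*(-2), -25)*s(11) = (-25*(1 + (-1 + 0*(-2))))*((9/7)/11) = (-25*(1 + (-1 + 0)))*((9/7)*(1/11)) = -25*(1 - 1)*(9/77) = -25*0*(9/77) = 0*(9/77) = 0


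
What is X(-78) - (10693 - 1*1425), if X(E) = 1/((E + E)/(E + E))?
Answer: -9267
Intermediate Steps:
X(E) = 1 (X(E) = 1/((2*E)/((2*E))) = 1/((2*E)*(1/(2*E))) = 1/1 = 1)
X(-78) - (10693 - 1*1425) = 1 - (10693 - 1*1425) = 1 - (10693 - 1425) = 1 - 1*9268 = 1 - 9268 = -9267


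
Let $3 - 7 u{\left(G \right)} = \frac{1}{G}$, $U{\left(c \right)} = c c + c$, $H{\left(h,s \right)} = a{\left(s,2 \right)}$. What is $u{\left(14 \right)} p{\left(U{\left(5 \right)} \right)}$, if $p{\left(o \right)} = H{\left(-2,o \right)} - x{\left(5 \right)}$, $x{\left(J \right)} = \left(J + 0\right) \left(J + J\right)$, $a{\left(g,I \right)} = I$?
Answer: $- \frac{984}{49} \approx -20.082$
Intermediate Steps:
$H{\left(h,s \right)} = 2$
$x{\left(J \right)} = 2 J^{2}$ ($x{\left(J \right)} = J 2 J = 2 J^{2}$)
$U{\left(c \right)} = c + c^{2}$ ($U{\left(c \right)} = c^{2} + c = c + c^{2}$)
$u{\left(G \right)} = \frac{3}{7} - \frac{1}{7 G}$
$p{\left(o \right)} = -48$ ($p{\left(o \right)} = 2 - 2 \cdot 5^{2} = 2 - 2 \cdot 25 = 2 - 50 = -48$)
$u{\left(14 \right)} p{\left(U{\left(5 \right)} \right)} = \frac{-1 + 3 \cdot 14}{7 \cdot 14} \left(-48\right) = \frac{1}{7} \cdot \frac{1}{14} \left(-1 + 42\right) \left(-48\right) = \frac{1}{7} \cdot \frac{1}{14} \cdot 41 \left(-48\right) = \frac{41}{98} \left(-48\right) = - \frac{984}{49}$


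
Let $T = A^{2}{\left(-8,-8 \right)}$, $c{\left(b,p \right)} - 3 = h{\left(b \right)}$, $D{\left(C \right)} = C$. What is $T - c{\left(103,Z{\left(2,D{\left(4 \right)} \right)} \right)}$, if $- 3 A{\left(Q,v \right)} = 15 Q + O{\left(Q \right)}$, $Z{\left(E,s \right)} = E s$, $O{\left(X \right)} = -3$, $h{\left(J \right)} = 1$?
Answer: $1677$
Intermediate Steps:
$A{\left(Q,v \right)} = 1 - 5 Q$ ($A{\left(Q,v \right)} = - \frac{15 Q - 3}{3} = - \frac{-3 + 15 Q}{3} = 1 - 5 Q$)
$c{\left(b,p \right)} = 4$ ($c{\left(b,p \right)} = 3 + 1 = 4$)
$T = 1681$ ($T = \left(1 - -40\right)^{2} = \left(1 + 40\right)^{2} = 41^{2} = 1681$)
$T - c{\left(103,Z{\left(2,D{\left(4 \right)} \right)} \right)} = 1681 - 4 = 1677$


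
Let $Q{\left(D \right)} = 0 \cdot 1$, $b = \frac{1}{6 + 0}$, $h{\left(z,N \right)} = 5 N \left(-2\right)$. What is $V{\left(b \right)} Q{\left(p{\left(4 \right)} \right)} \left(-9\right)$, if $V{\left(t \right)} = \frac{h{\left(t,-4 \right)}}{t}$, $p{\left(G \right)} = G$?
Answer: $0$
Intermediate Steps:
$h{\left(z,N \right)} = - 10 N$
$b = \frac{1}{6} \approx 0.16667$
$Q{\left(D \right)} = 0$
$V{\left(t \right)} = \frac{40}{t}$ ($V{\left(t \right)} = \frac{\left(-10\right) \left(-4\right)}{t} = \frac{40}{t}$)
$V{\left(b \right)} Q{\left(p{\left(4 \right)} \right)} \left(-9\right) = 40 \frac{1}{\frac{1}{6}} \cdot 0 \left(-9\right) = 40 \cdot 6 \cdot 0 \left(-9\right) = 240 \cdot 0 \left(-9\right) = 0 \left(-9\right) = 0$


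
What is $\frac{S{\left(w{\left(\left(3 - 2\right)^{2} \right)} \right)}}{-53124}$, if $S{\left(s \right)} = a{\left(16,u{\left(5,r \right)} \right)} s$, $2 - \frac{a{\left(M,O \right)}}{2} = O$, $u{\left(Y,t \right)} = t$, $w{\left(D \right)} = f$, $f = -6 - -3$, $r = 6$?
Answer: $- \frac{2}{4427} \approx -0.00045177$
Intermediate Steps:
$f = -3$ ($f = -6 + 3 = -3$)
$w{\left(D \right)} = -3$
$a{\left(M,O \right)} = 4 - 2 O$
$S{\left(s \right)} = - 8 s$ ($S{\left(s \right)} = \left(4 - 12\right) s = - 8 s$)
$\frac{S{\left(w{\left(\left(3 - 2\right)^{2} \right)} \right)}}{-53124} = \frac{\left(-8\right) \left(-3\right)}{-53124} = 24 \left(- \frac{1}{53124}\right) = - \frac{2}{4427}$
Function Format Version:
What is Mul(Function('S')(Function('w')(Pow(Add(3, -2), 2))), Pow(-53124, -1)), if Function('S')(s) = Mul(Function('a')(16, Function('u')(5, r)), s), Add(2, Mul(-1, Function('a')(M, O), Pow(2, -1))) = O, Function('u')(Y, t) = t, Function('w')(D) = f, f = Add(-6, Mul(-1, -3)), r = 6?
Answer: Rational(-2, 4427) ≈ -0.00045177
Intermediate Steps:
f = -3 (f = Add(-6, 3) = -3)
Function('w')(D) = -3
Function('a')(M, O) = Add(4, Mul(-2, O))
Function('S')(s) = Mul(-8, s) (Function('S')(s) = Mul(Add(4, Mul(-2, 6)), s) = Mul(Add(4, -12), s) = Mul(-8, s))
Mul(Function('S')(Function('w')(Pow(Add(3, -2), 2))), Pow(-53124, -1)) = Mul(Mul(-8, -3), Pow(-53124, -1)) = Mul(24, Rational(-1, 53124)) = Rational(-2, 4427)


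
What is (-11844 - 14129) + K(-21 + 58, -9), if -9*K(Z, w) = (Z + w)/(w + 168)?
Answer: -37167391/1431 ≈ -25973.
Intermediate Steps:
K(Z, w) = -(Z + w)/(9*(168 + w)) (K(Z, w) = -(Z + w)/(9*(w + 168)) = -(Z + w)/(9*(168 + w)))
(-11844 - 14129) + K(-21 + 58, -9) = (-11844 - 14129) + (-(-21 + 58) - 1*(-9))/(9*(168 - 9)) = -25973 + (⅑)*(-1*37 + 9)/159 = -25973 + (⅑)*(1/159)*(-37 + 9) = -25973 + (⅑)*(1/159)*(-28) = -25973 - 28/1431 = -37167391/1431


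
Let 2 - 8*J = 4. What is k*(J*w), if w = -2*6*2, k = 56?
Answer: 336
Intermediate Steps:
J = -¼ (J = ¼ - ⅛*4 = ¼ - ½ = -¼ ≈ -0.25000)
w = -24 (w = -12*2 = -24)
k*(J*w) = 56*(-¼*(-24)) = 56*6 = 336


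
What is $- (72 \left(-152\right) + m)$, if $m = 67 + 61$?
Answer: $10816$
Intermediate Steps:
$m = 128$
$- (72 \left(-152\right) + m) = - (72 \left(-152\right) + 128) = - (-10944 + 128) = \left(-1\right) \left(-10816\right) = 10816$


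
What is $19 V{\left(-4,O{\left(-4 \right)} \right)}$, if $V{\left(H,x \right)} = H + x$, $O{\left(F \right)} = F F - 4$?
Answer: $152$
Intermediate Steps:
$O{\left(F \right)} = -4 + F^{2}$ ($O{\left(F \right)} = F^{2} - 4 = -4 + F^{2}$)
$19 V{\left(-4,O{\left(-4 \right)} \right)} = 19 \left(-4 - \left(4 - \left(-4\right)^{2}\right)\right) = 19 \left(-4 + \left(-4 + 16\right)\right) = 19 \left(-4 + 12\right) = 19 \cdot 8 = 152$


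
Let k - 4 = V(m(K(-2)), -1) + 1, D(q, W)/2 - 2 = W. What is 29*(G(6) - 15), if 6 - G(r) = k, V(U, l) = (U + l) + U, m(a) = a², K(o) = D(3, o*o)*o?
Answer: -33785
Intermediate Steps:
D(q, W) = 4 + 2*W
K(o) = o*(4 + 2*o²) (K(o) = (4 + 2*(o*o))*o = (4 + 2*o²)*o = o*(4 + 2*o²))
V(U, l) = l + 2*U
k = 1156 (k = 4 + ((-1 + 2*(2*(-2)*(2 + (-2)²))²) + 1) = 4 + ((-1 + 2*(2*(-2)*(2 + 4))²) + 1) = 4 + ((-1 + 2*(2*(-2)*6)²) + 1) = 4 + ((-1 + 2*(-24)²) + 1) = 4 + ((-1 + 2*576) + 1) = 4 + ((-1 + 1152) + 1) = 4 + (1151 + 1) = 4 + 1152 = 1156)
G(r) = -1150 (G(r) = 6 - 1*1156 = 6 - 1156 = -1150)
29*(G(6) - 15) = 29*(-1150 - 15) = 29*(-1165) = -33785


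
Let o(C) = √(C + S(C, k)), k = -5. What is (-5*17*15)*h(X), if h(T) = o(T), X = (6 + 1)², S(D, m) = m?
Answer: -2550*√11 ≈ -8457.4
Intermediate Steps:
X = 49 (X = 7² = 49)
o(C) = √(-5 + C) (o(C) = √(C - 5) = √(-5 + C))
h(T) = √(-5 + T)
(-5*17*15)*h(X) = (-5*17*15)*√(-5 + 49) = (-85*15)*√44 = -2550*√11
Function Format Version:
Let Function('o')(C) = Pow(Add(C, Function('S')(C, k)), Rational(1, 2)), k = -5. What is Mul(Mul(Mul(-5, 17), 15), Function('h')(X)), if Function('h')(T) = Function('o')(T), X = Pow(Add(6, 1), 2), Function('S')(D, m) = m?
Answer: Mul(-2550, Pow(11, Rational(1, 2))) ≈ -8457.4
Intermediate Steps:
X = 49 (X = Pow(7, 2) = 49)
Function('o')(C) = Pow(Add(-5, C), Rational(1, 2)) (Function('o')(C) = Pow(Add(C, -5), Rational(1, 2)) = Pow(Add(-5, C), Rational(1, 2)))
Function('h')(T) = Pow(Add(-5, T), Rational(1, 2))
Mul(Mul(Mul(-5, 17), 15), Function('h')(X)) = Mul(Mul(Mul(-5, 17), 15), Pow(Add(-5, 49), Rational(1, 2))) = Mul(Mul(-85, 15), Pow(44, Rational(1, 2))) = Mul(-1275, Mul(2, Pow(11, Rational(1, 2)))) = Mul(-2550, Pow(11, Rational(1, 2)))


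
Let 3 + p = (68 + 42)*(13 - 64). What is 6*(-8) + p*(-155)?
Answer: 869967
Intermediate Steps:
p = -5613 (p = -3 + (68 + 42)*(13 - 64) = -3 + 110*(-51) = -3 - 5610 = -5613)
6*(-8) + p*(-155) = 6*(-8) - 5613*(-155) = -48 + 870015 = 869967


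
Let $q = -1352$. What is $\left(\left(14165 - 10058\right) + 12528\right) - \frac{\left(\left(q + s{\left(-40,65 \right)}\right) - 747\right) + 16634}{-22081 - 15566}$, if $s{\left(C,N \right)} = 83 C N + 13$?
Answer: $\frac{208685531}{12549} \approx 16630.0$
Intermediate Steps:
$s{\left(C,N \right)} = 13 + 83 C N$ ($s{\left(C,N \right)} = 83 C N + 13 = 13 + 83 C N$)
$\left(\left(14165 - 10058\right) + 12528\right) - \frac{\left(\left(q + s{\left(-40,65 \right)}\right) - 747\right) + 16634}{-22081 - 15566} = \left(\left(14165 - 10058\right) + 12528\right) - \frac{\left(\left(-1352 + \left(13 + 83 \left(-40\right) 65\right)\right) - 747\right) + 16634}{-22081 - 15566} = \left(4107 + 12528\right) - \frac{\left(\left(-1352 + \left(13 - 215800\right)\right) - 747\right) + 16634}{-37647} = 16635 - \left(\left(\left(-1352 - 215787\right) - 747\right) + 16634\right) \left(- \frac{1}{37647}\right) = 16635 - \left(\left(-217139 - 747\right) + 16634\right) \left(- \frac{1}{37647}\right) = 16635 - \left(-217886 + 16634\right) \left(- \frac{1}{37647}\right) = 16635 - \left(-201252\right) \left(- \frac{1}{37647}\right) = 16635 - \frac{67084}{12549} = \frac{208685531}{12549}$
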